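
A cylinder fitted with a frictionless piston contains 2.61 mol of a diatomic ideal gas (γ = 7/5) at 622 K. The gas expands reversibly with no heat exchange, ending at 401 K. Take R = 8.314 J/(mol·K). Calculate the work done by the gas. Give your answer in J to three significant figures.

Adiabatic ⇒ Q = 0, so W_by = −ΔU = nCᵥ(T₁ − T₂).
Cᵥ = 5R/2 = 20.79 J/(mol·K).
W = (2.61)(20.79)(622 − 401) = 11989 J.

W ≈ 12000 J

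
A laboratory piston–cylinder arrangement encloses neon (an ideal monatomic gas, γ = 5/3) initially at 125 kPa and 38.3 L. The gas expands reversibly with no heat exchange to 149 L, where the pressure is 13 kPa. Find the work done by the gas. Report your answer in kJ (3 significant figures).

W ≈ 4.28 kJ

Adiabatic: W = (P₁V₁ − P₂V₂)/(γ − 1) with γ = 5/3.
P₁V₁ = 4788 J, P₂V₂ = 1937 J.
W = (4788 − 1937) / 0.6667 = 4276 J.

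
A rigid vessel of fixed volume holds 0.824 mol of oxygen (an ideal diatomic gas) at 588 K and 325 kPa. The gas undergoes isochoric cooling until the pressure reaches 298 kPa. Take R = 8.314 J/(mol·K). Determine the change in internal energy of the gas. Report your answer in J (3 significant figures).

ΔU ≈ -837 J

Constant volume ⇒ W = 0, so Q = ΔU = nCᵥΔT with Cᵥ = 5R/2 = 20.79 J/(mol·K).
At constant V, T₂/T₁ = P₂/P₁ ⇒ ΔT = T₁(P₂/P₁ − 1) = 588·(298/325 − 1) = -48.85 K.
ΔU = (0.824)(20.79)(-48.85) = -836.6 J.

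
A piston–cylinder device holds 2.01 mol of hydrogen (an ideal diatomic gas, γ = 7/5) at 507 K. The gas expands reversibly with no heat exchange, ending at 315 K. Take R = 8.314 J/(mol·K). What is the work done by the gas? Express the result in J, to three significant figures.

Adiabatic ⇒ Q = 0, so W_by = −ΔU = nCᵥ(T₁ − T₂).
Cᵥ = 5R/2 = 20.79 J/(mol·K).
W = (2.01)(20.79)(507 − 315) = 8021 J.

W ≈ 8020 J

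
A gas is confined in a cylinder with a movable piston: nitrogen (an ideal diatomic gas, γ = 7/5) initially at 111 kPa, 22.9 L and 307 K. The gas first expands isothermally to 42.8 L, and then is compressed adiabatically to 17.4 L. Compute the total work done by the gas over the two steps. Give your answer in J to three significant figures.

Step 1 (isothermal): W = P₁V₁ ln(V₂/V₁) = (2542) ln(42.8/22.9) = 1590 J.
After step 1: P = 59.39 kPa, V = 42.8 L, T = 307 K.
Step 2 (adiabatic): W = (P₁V₁ − P₂V₂)/(γ−1) = (2542 − 3643)/0.4 = -2754 J.
W_total = 1590 − 2754 = -1164 J.

W_total ≈ -1160 J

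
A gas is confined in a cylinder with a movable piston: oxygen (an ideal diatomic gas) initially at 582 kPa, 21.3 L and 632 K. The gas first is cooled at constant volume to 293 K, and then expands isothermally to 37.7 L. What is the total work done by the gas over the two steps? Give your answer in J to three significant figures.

Step 1 (isochoric): W = 0 (constant volume).
After step 1: P = 269.8 kPa (V unchanged).
Step 2 (isothermal): W = P₁V₁ ln(V₂/V₁) = (5747) ln(37.7/21.3) = 3281 J.
W_total = 0 + 3281 = 3281 J.

W_total ≈ 3280 J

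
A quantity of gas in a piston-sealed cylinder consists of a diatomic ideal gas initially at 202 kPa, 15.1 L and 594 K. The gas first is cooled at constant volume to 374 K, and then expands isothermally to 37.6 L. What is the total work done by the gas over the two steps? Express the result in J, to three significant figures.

W_total ≈ 1750 J

Step 1 (isochoric): W = 0 (constant volume).
After step 1: P = 127.2 kPa (V unchanged).
Step 2 (isothermal): W = P₁V₁ ln(V₂/V₁) = (1920) ln(37.6/15.1) = 1752 J.
W_total = 0 + 1752 = 1752 J.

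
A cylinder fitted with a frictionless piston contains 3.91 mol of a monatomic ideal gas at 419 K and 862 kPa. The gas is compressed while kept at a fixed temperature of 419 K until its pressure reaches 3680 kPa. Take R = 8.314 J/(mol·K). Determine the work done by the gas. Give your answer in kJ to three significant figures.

Isothermal process: W = nRT ln(V₂/V₁) = nRT ln(P₁/P₂).
W = (3.91)(8.314)(419) × ln(862/3680)
  = 13621 × ln(0.2342) = 13621 × -1.451
W_by_gas = -19769 J.

W ≈ -19.8 kJ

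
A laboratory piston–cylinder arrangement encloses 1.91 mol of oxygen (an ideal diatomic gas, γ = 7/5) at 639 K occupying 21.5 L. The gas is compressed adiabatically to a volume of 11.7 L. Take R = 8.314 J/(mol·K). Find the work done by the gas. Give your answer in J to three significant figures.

Adiabatic: TV^(γ−1) = const with γ = 7/5.
T₂ = T₁ (V₁/V₂)^(γ−1) = 639 × (21.5/11.7)^0.4 = 639 × 1.276 = 815.1 K.
W_by = nCᵥ(T₁ − T₂) = (1.91)(20.79)(639 − 815.1) = -6990 J.

W ≈ -6990 J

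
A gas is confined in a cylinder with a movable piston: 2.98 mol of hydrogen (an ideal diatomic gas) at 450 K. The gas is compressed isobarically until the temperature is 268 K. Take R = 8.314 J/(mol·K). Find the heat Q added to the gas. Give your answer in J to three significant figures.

Isobaric: W = nRΔT = (2.98)(8.314)(-182) = -4509 J.
ΔU = nCᵥΔT with Cᵥ = 5R/2: ΔU = (2.98)(20.79)(-182) = -11273 J.
Q = ΔU + W = -11273 − 4509 = -15782 J.

Q ≈ -15800 J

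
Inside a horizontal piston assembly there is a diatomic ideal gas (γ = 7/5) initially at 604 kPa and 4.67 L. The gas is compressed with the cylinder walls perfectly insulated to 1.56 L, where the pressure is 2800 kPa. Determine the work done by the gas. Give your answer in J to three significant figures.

W ≈ -3870 J

Adiabatic: W = (P₁V₁ − P₂V₂)/(γ − 1) with γ = 7/5.
P₁V₁ = 2821 J, P₂V₂ = 4368 J.
W = (2821 − 4368) / 0.4 = -3868 J.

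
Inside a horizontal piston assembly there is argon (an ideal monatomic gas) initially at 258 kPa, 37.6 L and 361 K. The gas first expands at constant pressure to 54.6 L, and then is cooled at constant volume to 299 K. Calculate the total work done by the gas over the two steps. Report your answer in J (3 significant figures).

W_total ≈ 4390 J

Step 1 (isobaric): W = PΔV = (258 kPa)(54.6 − 37.6 L) = 4386 J.
Step 2 (isochoric): W = 0 (constant volume).
W_total = 4386 + 0 = 4386 J.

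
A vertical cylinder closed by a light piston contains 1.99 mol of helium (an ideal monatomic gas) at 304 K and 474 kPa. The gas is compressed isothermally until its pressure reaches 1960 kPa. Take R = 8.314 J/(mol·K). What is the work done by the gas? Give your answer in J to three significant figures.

Isothermal process: W = nRT ln(V₂/V₁) = nRT ln(P₁/P₂).
W = (1.99)(8.314)(304) × ln(474/1960)
  = 5030 × ln(0.2418) = 5030 × -1.419
W_by_gas = -7140 J.

W ≈ -7140 J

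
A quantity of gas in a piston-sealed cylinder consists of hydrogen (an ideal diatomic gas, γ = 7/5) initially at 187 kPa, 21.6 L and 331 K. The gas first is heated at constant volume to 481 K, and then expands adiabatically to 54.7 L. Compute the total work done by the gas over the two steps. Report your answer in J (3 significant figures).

W_total ≈ 4560 J

Step 1 (isochoric): W = 0 (constant volume).
After step 1: P = 271.7 kPa (V unchanged).
Step 2 (adiabatic): W = (P₁V₁ − P₂V₂)/(γ−1) = (5870 − 4048)/0.4 = 4555 J.
W_total = 0 + 4555 = 4555 J.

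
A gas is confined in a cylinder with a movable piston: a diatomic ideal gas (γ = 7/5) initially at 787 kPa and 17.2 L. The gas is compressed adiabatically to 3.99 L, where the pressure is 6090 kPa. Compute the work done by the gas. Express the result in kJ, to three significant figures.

W ≈ -26.9 kJ

Adiabatic: W = (P₁V₁ − P₂V₂)/(γ − 1) with γ = 7/5.
P₁V₁ = 13536 J, P₂V₂ = 24299 J.
W = (13536 − 24299) / 0.4 = -26907 J.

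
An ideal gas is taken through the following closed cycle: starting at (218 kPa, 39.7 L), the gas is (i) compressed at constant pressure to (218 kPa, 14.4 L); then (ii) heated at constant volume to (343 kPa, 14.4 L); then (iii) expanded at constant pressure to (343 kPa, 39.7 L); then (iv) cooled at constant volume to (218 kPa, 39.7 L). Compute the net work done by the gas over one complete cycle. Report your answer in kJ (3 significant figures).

W_net ≈ 3.16 kJ

Constant-volume legs do no work.
W(i) = (218)(14.4 − 39.7) = -5515 J; W(iii) = (343)(39.7 − 14.4) = 8678 J.
W_net = -5515 + 8678 = 3163 J (the clockwise enclosed area).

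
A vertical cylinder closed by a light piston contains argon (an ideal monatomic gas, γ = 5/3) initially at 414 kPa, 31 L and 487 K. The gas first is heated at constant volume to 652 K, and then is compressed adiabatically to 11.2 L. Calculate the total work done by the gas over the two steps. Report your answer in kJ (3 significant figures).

Step 1 (isochoric): W = 0 (constant volume).
After step 1: P = 554.3 kPa (V unchanged).
Step 2 (adiabatic): W = (P₁V₁ − P₂V₂)/(γ−1) = (17182 − 33872)/0.667 = -25035 J.
W_total = 0 − 25035 = -25035 J.

W_total ≈ -25.0 kJ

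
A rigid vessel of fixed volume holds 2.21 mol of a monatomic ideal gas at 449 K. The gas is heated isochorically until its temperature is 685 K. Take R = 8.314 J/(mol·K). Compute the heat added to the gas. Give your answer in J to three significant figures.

Q ≈ 6500 J

Constant volume ⇒ W = 0, so Q = ΔU = nCᵥΔT with Cᵥ = 3R/2 = 12.47 J/(mol·K).
ΔU = (2.21)(12.47)(685 − 449) = 6504 J.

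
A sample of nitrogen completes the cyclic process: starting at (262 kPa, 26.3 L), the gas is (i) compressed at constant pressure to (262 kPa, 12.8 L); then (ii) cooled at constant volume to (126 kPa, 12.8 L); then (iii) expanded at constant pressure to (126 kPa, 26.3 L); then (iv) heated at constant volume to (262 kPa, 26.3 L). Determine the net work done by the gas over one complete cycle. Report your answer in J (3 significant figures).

W_net ≈ -1840 J

Constant-volume legs do no work.
W(i) = (262)(12.8 − 26.3) = -3537 J; W(iii) = (126)(26.3 − 12.8) = 1701 J.
W_net = -3537 + 1701 = -1836 J (the counter-clockwise enclosed area).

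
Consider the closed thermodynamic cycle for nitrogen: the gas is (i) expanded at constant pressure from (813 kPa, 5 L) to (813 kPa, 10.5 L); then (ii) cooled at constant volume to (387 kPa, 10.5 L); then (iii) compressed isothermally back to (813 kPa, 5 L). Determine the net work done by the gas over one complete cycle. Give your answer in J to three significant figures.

W_net ≈ 1460 J

Leg (i): W = PΔV = (813)(10.5 − 5) = 4472 J.
Leg (ii): W = 0.
Leg (iii): W = PᵢVᵢ ln(V_f/Vᵢ) = (4064) ln(5/10.5) = -3015 J.
W_net = 4472 − 3015 = 1457 J.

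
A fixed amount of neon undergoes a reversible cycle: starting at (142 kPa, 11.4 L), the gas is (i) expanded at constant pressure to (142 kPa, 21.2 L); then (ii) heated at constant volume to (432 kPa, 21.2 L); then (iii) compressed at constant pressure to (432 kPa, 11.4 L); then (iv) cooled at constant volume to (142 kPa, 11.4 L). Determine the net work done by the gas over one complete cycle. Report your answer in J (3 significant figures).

Constant-volume legs do no work.
W(i) = (142)(21.2 − 11.4) = 1392 J; W(iii) = (432)(11.4 − 21.2) = -4234 J.
W_net = 1392 − 4234 = -2842 J (the counter-clockwise enclosed area).

W_net ≈ -2840 J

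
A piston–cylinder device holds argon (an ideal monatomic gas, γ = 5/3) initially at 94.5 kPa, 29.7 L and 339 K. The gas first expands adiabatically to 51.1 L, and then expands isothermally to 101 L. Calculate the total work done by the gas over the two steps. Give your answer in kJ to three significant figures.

W_total ≈ 2.61 kJ

Step 1 (adiabatic): W = (P₁V₁ − P₂V₂)/(γ−1) = (2807 − 1955)/0.667 = 1278 J.
After step 1: P = 38.25 kPa, V = 51.1 L, T = 236.1 K.
Step 2 (isothermal): W = P₁V₁ ln(V₂/V₁) = (1955) ln(101/51.1) = 1332 J.
W_total = 1278 + 1332 = 2610 J.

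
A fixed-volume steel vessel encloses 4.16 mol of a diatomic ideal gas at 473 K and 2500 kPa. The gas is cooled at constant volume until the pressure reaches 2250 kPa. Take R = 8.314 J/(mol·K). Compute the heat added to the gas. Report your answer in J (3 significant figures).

Constant volume ⇒ W = 0, so Q = ΔU = nCᵥΔT with Cᵥ = 5R/2 = 20.79 J/(mol·K).
At constant V, T₂/T₁ = P₂/P₁ ⇒ ΔT = T₁(P₂/P₁ − 1) = 473·(2250/2500 − 1) = -47.3 K.
ΔU = (4.16)(20.79)(-47.3) = -4090 J.

Q ≈ -4090 J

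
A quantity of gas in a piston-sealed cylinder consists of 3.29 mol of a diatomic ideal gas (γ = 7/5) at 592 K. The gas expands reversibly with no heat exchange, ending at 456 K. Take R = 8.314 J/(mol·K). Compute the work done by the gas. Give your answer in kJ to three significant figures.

Adiabatic ⇒ Q = 0, so W_by = −ΔU = nCᵥ(T₁ − T₂).
Cᵥ = 5R/2 = 20.79 J/(mol·K).
W = (3.29)(20.79)(592 − 456) = 9300 J.

W ≈ 9.30 kJ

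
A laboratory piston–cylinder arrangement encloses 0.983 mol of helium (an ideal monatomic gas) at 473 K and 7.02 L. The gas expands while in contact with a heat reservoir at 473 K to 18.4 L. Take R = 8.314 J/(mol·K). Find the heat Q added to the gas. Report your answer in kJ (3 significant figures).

Q ≈ 3.72 kJ

Isothermal ⇒ ΔU = 0, so Q = W = nRT ln(V₂/V₁).
Q = (0.983)(8.314)(473) ln(18.4/7.02) = 3866 × 0.9636 = 3725 J.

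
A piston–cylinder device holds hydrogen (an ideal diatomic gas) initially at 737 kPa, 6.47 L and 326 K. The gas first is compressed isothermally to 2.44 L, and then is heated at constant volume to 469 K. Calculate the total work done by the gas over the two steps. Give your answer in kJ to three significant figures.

W_total ≈ -4.65 kJ

Step 1 (isothermal): W = P₁V₁ ln(V₂/V₁) = (4768) ln(2.44/6.47) = -4650 J.
Step 2 (isochoric): W = 0 (constant volume).
W_total = -4650 + 0 = -4650 J.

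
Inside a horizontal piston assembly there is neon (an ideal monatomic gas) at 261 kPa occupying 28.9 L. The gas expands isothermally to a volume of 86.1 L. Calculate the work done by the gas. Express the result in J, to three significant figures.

Isothermal: W = nRT ln(V₂/V₁) = P₁V₁ ln(V₂/V₁).
P₁V₁ = (261 kPa)(28.9 L) = 7543 J.
W = 7543 × ln(86.1/28.9) = 7543 × 1.092
W_by_gas = 8234 J.

W ≈ 8230 J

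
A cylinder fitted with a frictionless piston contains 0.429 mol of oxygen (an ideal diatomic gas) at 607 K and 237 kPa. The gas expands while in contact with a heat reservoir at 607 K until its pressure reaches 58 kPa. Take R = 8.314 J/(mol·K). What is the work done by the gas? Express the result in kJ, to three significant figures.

Isothermal process: W = nRT ln(V₂/V₁) = nRT ln(P₁/P₂).
W = (0.429)(8.314)(607) × ln(237/58)
  = 2165 × ln(4.086) = 2165 × 1.408
W_by_gas = 3047 J.

W ≈ 3.05 kJ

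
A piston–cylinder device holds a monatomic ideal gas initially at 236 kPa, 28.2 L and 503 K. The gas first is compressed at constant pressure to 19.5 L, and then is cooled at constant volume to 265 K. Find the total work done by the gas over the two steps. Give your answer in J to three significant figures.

Step 1 (isobaric): W = PΔV = (236 kPa)(19.5 − 28.2 L) = -2053 J.
Step 2 (isochoric): W = 0 (constant volume).
W_total = -2053 + 0 = -2053 J.

W_total ≈ -2050 J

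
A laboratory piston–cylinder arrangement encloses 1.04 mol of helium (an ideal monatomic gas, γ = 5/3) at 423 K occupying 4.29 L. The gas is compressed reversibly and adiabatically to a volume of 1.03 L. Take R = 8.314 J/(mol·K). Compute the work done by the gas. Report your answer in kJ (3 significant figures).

Adiabatic: TV^(γ−1) = const with γ = 5/3.
T₂ = T₁ (V₁/V₂)^(γ−1) = 423 × (4.29/1.03)^0.667 = 423 × 2.589 = 1095 K.
W_by = nCᵥ(T₁ − T₂) = (1.04)(12.47)(423 − 1095) = -8716 J.

W ≈ -8.72 kJ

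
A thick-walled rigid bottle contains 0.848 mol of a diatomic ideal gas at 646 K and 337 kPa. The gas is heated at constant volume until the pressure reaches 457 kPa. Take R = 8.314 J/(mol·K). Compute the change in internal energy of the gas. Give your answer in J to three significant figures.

Constant volume ⇒ W = 0, so Q = ΔU = nCᵥΔT with Cᵥ = 5R/2 = 20.79 J/(mol·K).
At constant V, T₂/T₁ = P₂/P₁ ⇒ ΔT = T₁(P₂/P₁ − 1) = 646·(457/337 − 1) = 230 K.
ΔU = (0.848)(20.79)(230) = 4054 J.

ΔU ≈ 4050 J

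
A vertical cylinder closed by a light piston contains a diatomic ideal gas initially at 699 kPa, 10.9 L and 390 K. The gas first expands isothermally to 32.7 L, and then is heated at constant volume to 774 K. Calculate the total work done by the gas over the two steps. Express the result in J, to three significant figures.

Step 1 (isothermal): W = P₁V₁ ln(V₂/V₁) = (7619) ln(32.7/10.9) = 8370 J.
Step 2 (isochoric): W = 0 (constant volume).
W_total = 8370 + 0 = 8370 J.

W_total ≈ 8370 J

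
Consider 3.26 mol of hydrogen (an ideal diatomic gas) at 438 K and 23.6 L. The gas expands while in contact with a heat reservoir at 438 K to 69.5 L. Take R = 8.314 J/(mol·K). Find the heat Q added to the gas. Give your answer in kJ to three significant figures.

Q ≈ 12.8 kJ

Isothermal ⇒ ΔU = 0, so Q = W = nRT ln(V₂/V₁).
Q = (3.26)(8.314)(438) ln(69.5/23.6) = 11871 × 1.08 = 12822 J.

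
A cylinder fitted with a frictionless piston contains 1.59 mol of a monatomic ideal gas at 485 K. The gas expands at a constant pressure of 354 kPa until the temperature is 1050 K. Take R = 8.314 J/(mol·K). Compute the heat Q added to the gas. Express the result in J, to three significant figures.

Q ≈ 18700 J

Isobaric: W = nRΔT = (1.59)(8.314)(565) = 7469 J.
ΔU = nCᵥΔT with Cᵥ = 3R/2: ΔU = (1.59)(12.47)(565) = 11203 J.
Q = ΔU + W = 11203 + 7469 = 18672 J.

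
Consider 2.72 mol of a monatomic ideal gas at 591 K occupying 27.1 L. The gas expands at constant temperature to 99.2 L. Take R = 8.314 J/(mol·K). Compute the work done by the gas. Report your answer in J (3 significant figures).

W ≈ 17300 J

Isothermal: W = nRT ln(V₂/V₁).
W = (2.72)(8.314)(591) × ln(99.2/27.1)
  = 13365 × 1.298
W_by_gas = 17342 J.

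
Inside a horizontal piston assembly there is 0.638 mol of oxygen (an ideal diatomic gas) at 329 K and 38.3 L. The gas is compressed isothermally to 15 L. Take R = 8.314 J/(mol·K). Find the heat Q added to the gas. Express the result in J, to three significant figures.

Isothermal ⇒ ΔU = 0, so Q = W = nRT ln(V₂/V₁).
Q = (0.638)(8.314)(329) ln(15/38.3) = 1745 × -0.9374 = -1636 J.

Q ≈ -1640 J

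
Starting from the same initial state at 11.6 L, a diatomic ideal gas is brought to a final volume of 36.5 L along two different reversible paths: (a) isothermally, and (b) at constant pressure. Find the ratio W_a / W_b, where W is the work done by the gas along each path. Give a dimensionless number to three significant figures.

W_a / W_b ≈ 0.534

Path (a) isothermal: W = P₁V₁ ln(V₂/V₁) → W_a/(P₁V₁) = 1.146.
Path (b) isobaric: W = P₁(V₂ − V₁) → W_b/(P₁V₁) = 2.147.
W_a / W_b = 1.146 / 2.147 = 0.534.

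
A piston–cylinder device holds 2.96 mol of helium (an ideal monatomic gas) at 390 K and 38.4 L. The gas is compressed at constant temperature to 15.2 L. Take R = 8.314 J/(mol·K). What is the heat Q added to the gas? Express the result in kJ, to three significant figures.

Isothermal ⇒ ΔU = 0, so Q = W = nRT ln(V₂/V₁).
Q = (2.96)(8.314)(390) ln(15.2/38.4) = 9598 × -0.9268 = -8895 J.

Q ≈ -8.89 kJ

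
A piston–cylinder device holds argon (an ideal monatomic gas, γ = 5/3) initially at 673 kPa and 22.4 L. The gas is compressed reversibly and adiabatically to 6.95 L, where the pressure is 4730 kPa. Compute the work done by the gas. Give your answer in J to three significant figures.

W ≈ -26700 J

Adiabatic: W = (P₁V₁ − P₂V₂)/(γ − 1) with γ = 5/3.
P₁V₁ = 15075 J, P₂V₂ = 32874 J.
W = (15075 − 32874) / 0.6667 = -26697 J.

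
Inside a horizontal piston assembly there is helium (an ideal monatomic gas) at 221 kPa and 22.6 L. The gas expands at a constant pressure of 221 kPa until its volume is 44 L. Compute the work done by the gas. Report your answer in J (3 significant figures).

W ≈ 4730 J

Isobaric: W = P ΔV.
W = (221 kPa)(44 − 22.6 L) = (221)(21.4) = 4729 J.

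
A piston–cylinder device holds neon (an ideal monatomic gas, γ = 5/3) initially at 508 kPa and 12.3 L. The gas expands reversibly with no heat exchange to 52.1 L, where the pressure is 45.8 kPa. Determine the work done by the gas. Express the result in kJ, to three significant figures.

Adiabatic: W = (P₁V₁ − P₂V₂)/(γ − 1) with γ = 5/3.
P₁V₁ = 6248 J, P₂V₂ = 2386 J.
W = (6248 − 2386) / 0.6667 = 5793 J.

W ≈ 5.79 kJ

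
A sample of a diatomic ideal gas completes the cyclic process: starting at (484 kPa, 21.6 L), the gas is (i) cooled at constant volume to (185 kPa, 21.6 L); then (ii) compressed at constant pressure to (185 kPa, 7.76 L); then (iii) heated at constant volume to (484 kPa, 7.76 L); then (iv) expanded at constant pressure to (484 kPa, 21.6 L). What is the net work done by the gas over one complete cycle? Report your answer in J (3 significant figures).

W_net ≈ 4140 J

Constant-volume legs do no work.
W(ii) = (185)(7.76 − 21.6) = -2560 J; W(iv) = (484)(21.6 − 7.76) = 6699 J.
W_net = -2560 + 6699 = 4138 J (the clockwise enclosed area).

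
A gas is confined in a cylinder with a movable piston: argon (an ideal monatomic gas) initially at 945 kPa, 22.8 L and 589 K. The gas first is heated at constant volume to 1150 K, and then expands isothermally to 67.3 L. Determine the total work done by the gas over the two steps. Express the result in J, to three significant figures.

Step 1 (isochoric): W = 0 (constant volume).
After step 1: P = 1845 kPa (V unchanged).
Step 2 (isothermal): W = P₁V₁ ln(V₂/V₁) = (42068) ln(67.3/22.8) = 45534 J.
W_total = 0 + 45534 = 45534 J.

W_total ≈ 45500 J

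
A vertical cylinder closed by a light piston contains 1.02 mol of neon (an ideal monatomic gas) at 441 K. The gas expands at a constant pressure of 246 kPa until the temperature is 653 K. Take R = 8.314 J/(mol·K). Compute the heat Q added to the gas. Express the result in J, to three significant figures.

Isobaric: W = nRΔT = (1.02)(8.314)(212) = 1798 J.
ΔU = nCᵥΔT with Cᵥ = 3R/2: ΔU = (1.02)(12.47)(212) = 2697 J.
Q = ΔU + W = 2697 + 1798 = 4495 J.

Q ≈ 4490 J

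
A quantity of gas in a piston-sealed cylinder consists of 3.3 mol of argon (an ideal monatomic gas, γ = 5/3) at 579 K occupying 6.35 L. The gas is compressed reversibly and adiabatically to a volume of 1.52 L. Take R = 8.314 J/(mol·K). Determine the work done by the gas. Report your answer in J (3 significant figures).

W ≈ -38000 J

Adiabatic: TV^(γ−1) = const with γ = 5/3.
T₂ = T₁ (V₁/V₂)^(γ−1) = 579 × (6.35/1.52)^0.667 = 579 × 2.594 = 1502 K.
W_by = nCᵥ(T₁ − T₂) = (3.3)(12.47)(579 − 1502) = -37980 J.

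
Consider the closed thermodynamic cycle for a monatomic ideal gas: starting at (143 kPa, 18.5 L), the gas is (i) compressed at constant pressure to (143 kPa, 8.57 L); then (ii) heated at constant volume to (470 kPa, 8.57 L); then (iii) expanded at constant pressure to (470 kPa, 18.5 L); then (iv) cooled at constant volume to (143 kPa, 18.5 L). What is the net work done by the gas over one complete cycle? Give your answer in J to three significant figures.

W_net ≈ 3250 J

Constant-volume legs do no work.
W(i) = (143)(8.57 − 18.5) = -1420 J; W(iii) = (470)(18.5 − 8.57) = 4667 J.
W_net = -1420 + 4667 = 3247 J (the clockwise enclosed area).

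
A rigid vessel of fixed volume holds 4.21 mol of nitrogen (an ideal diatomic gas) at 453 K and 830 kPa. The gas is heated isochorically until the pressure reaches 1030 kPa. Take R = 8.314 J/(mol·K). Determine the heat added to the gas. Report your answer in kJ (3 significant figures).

Constant volume ⇒ W = 0, so Q = ΔU = nCᵥΔT with Cᵥ = 5R/2 = 20.79 J/(mol·K).
At constant V, T₂/T₁ = P₂/P₁ ⇒ ΔT = T₁(P₂/P₁ − 1) = 453·(1030/830 − 1) = 109.2 K.
ΔU = (4.21)(20.79)(109.2) = 9552 J.

Q ≈ 9.55 kJ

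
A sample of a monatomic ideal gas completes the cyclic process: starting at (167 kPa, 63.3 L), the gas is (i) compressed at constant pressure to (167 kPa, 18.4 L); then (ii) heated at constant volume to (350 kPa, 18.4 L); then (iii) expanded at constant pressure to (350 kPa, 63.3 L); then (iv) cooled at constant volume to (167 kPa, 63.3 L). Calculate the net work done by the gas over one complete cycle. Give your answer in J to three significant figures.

Constant-volume legs do no work.
W(i) = (167)(18.4 − 63.3) = -7498 J; W(iii) = (350)(63.3 − 18.4) = 15715 J.
W_net = -7498 + 15715 = 8217 J (the clockwise enclosed area).

W_net ≈ 8220 J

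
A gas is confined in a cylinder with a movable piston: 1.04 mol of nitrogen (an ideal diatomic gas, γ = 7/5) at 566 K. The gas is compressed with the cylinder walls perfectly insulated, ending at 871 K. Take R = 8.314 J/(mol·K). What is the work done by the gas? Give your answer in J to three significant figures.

W ≈ -6590 J

Adiabatic ⇒ Q = 0, so W_by = −ΔU = nCᵥ(T₁ − T₂).
Cᵥ = 5R/2 = 20.79 J/(mol·K).
W = (1.04)(20.79)(566 − 871) = -6593 J.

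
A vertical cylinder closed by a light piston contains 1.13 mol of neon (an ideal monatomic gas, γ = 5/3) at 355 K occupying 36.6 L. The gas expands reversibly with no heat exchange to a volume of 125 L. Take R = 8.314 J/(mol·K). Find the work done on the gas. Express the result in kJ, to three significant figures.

W ≈ -2.80 kJ

Adiabatic: TV^(γ−1) = const with γ = 5/3.
T₂ = T₁ (V₁/V₂)^(γ−1) = 355 × (36.6/125)^0.667 = 355 × 0.4409 = 156.5 K.
W_by = nCᵥ(T₁ − T₂) = (1.13)(12.47)(355 − 156.5) = 2797 J.
Work on gas = −W_by = -2797 J.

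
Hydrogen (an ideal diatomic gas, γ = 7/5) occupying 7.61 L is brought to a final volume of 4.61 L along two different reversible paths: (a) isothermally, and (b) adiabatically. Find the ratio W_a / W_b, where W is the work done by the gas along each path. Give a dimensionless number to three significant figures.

W_a / W_b ≈ 0.903

Path (a) isothermal: W = P₁V₁ ln(V₂/V₁) → W_a/(P₁V₁) = -0.5012.
Path (b) adiabatic: W = P₁V₁(1 − (V₁/V₂)^(γ−1))/(γ−1) → W_b/(P₁V₁) = -0.555.
W_a / W_b = -0.5012 / -0.555 = 0.9031.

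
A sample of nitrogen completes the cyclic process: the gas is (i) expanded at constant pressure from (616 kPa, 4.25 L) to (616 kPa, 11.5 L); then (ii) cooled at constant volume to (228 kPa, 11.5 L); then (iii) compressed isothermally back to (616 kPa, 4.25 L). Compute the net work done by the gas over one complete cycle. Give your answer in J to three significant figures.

W_net ≈ 1860 J

Leg (i): W = PΔV = (616)(11.5 − 4.25) = 4466 J.
Leg (ii): W = 0.
Leg (iii): W = PᵢVᵢ ln(V_f/Vᵢ) = (2622) ln(4.25/11.5) = -2610 J.
W_net = 4466 − 2610 = 1856 J.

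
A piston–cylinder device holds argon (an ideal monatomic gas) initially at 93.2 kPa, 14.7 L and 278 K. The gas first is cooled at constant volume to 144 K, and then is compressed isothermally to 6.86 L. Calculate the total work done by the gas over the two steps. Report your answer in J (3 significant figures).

W_total ≈ -541 J

Step 1 (isochoric): W = 0 (constant volume).
After step 1: P = 48.28 kPa (V unchanged).
Step 2 (isothermal): W = P₁V₁ ln(V₂/V₁) = (709.7) ln(6.86/14.7) = -540.9 J.
W_total = 0 − 540.9 = -540.9 J.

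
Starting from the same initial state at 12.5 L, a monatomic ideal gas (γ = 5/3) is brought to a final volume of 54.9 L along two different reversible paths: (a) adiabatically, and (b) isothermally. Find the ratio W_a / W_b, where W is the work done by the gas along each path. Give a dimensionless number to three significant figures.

Path (a) adiabatic: W = P₁V₁(1 − (V₁/V₂)^(γ−1))/(γ−1) → W_a/(P₁V₁) = 0.9407.
Path (b) isothermal: W = P₁V₁ ln(V₂/V₁) → W_b/(P₁V₁) = 1.48.
W_a / W_b = 0.9407 / 1.48 = 0.6357.

W_a / W_b ≈ 0.636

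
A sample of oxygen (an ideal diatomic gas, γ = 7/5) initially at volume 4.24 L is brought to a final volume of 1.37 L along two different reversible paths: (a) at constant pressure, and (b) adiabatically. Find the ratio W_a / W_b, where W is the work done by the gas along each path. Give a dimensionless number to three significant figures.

W_a / W_b ≈ 0.474

Path (a) isobaric: W = P₁(V₂ − V₁) → W_a/(P₁V₁) = -0.6769.
Path (b) adiabatic: W = P₁V₁(1 − (V₁/V₂)^(γ−1))/(γ−1) → W_b/(P₁V₁) = -1.428.
W_a / W_b = -0.6769 / -1.428 = 0.4739.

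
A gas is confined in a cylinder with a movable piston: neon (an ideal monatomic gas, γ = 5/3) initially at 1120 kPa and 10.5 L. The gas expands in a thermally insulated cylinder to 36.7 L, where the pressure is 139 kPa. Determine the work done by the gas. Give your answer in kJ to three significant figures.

W ≈ 9.99 kJ

Adiabatic: W = (P₁V₁ − P₂V₂)/(γ − 1) with γ = 5/3.
P₁V₁ = 11760 J, P₂V₂ = 5101 J.
W = (11760 − 5101) / 0.6667 = 9988 J.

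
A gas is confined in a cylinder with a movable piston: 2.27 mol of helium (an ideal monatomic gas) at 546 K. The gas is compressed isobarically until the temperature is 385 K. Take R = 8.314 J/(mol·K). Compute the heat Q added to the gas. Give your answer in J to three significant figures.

Q ≈ -7600 J

Isobaric: W = nRΔT = (2.27)(8.314)(-161) = -3039 J.
ΔU = nCᵥΔT with Cᵥ = 3R/2: ΔU = (2.27)(12.47)(-161) = -4558 J.
Q = ΔU + W = -4558 − 3039 = -7596 J.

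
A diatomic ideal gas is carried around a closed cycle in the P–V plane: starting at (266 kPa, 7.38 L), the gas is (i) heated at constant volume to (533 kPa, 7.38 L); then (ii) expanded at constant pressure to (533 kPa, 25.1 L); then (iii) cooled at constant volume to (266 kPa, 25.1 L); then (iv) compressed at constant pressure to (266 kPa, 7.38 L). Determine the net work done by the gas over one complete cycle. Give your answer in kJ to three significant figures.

Constant-volume legs do no work.
W(ii) = (533)(25.1 − 7.38) = 9445 J; W(iv) = (266)(7.38 − 25.1) = -4714 J.
W_net = 9445 − 4714 = 4731 J (the clockwise enclosed area).

W_net ≈ 4.73 kJ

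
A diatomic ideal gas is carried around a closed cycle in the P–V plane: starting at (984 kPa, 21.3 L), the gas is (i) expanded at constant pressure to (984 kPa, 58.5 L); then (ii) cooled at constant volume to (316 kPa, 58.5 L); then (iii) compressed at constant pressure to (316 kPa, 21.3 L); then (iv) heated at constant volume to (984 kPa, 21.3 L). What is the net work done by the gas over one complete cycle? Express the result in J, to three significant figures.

W_net ≈ 24800 J

Constant-volume legs do no work.
W(i) = (984)(58.5 − 21.3) = 36605 J; W(iii) = (316)(21.3 − 58.5) = -11755 J.
W_net = 36605 − 11755 = 24850 J (the clockwise enclosed area).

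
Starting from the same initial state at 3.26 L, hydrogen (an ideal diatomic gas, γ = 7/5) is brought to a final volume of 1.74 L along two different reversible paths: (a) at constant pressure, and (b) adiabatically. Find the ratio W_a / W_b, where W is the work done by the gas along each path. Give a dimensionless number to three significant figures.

W_a / W_b ≈ 0.653

Path (a) isobaric: W = P₁(V₂ − V₁) → W_a/(P₁V₁) = -0.4663.
Path (b) adiabatic: W = P₁V₁(1 − (V₁/V₂)^(γ−1))/(γ−1) → W_b/(P₁V₁) = -0.7137.
W_a / W_b = -0.4663 / -0.7137 = 0.6533.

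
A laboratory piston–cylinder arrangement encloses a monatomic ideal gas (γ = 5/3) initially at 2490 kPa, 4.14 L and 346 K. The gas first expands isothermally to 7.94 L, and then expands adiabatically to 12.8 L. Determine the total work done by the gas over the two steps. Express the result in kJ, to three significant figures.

Step 1 (isothermal): W = P₁V₁ ln(V₂/V₁) = (10309) ln(7.94/4.14) = 6713 J.
After step 1: P = 1298 kPa, V = 7.94 L, T = 346 K.
Step 2 (adiabatic): W = (P₁V₁ − P₂V₂)/(γ−1) = (10309 − 7498)/0.667 = 4216 J.
W_total = 6713 + 4216 = 10929 J.

W_total ≈ 10.9 kJ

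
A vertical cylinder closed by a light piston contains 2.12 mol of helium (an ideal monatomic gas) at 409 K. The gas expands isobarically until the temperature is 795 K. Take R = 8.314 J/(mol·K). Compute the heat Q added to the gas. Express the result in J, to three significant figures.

Q ≈ 17000 J

Isobaric: W = nRΔT = (2.12)(8.314)(386) = 6804 J.
ΔU = nCᵥΔT with Cᵥ = 3R/2: ΔU = (2.12)(12.47)(386) = 10205 J.
Q = ΔU + W = 10205 + 6804 = 17009 J.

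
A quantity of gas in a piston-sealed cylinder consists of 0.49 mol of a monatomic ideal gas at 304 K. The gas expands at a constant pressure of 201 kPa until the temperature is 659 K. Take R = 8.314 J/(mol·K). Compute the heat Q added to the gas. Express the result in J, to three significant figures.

Isobaric: W = nRΔT = (0.49)(8.314)(355) = 1446 J.
ΔU = nCᵥΔT with Cᵥ = 3R/2: ΔU = (0.49)(12.47)(355) = 2169 J.
Q = ΔU + W = 2169 + 1446 = 3616 J.

Q ≈ 3620 J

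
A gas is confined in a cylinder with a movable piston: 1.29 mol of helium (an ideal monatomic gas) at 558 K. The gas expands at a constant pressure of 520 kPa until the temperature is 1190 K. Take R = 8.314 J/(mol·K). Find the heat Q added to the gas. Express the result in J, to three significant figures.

Isobaric: W = nRΔT = (1.29)(8.314)(632) = 6778 J.
ΔU = nCᵥΔT with Cᵥ = 3R/2: ΔU = (1.29)(12.47)(632) = 10167 J.
Q = ΔU + W = 10167 + 6778 = 16946 J.

Q ≈ 16900 J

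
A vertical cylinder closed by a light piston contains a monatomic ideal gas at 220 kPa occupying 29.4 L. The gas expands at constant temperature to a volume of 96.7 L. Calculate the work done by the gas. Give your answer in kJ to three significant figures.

Isothermal: W = nRT ln(V₂/V₁) = P₁V₁ ln(V₂/V₁).
P₁V₁ = (220 kPa)(29.4 L) = 6468 J.
W = 6468 × ln(96.7/29.4) = 6468 × 1.191
W_by_gas = 7701 J.

W ≈ 7.70 kJ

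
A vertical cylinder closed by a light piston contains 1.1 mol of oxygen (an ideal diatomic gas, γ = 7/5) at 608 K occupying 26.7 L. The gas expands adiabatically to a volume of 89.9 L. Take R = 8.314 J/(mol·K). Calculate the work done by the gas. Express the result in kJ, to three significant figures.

Adiabatic: TV^(γ−1) = const with γ = 7/5.
T₂ = T₁ (V₁/V₂)^(γ−1) = 608 × (26.7/89.9)^0.4 = 608 × 0.6153 = 374.1 K.
W_by = nCᵥ(T₁ − T₂) = (1.1)(20.79)(608 − 374.1) = 5347 J.

W ≈ 5.35 kJ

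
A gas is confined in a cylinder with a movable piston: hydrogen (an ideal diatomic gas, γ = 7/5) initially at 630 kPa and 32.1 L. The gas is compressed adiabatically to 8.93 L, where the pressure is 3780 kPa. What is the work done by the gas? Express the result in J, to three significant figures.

Adiabatic: W = (P₁V₁ − P₂V₂)/(γ − 1) with γ = 7/5.
P₁V₁ = 20223 J, P₂V₂ = 33755 J.
W = (20223 − 33755) / 0.4 = -33831 J.

W ≈ -33800 J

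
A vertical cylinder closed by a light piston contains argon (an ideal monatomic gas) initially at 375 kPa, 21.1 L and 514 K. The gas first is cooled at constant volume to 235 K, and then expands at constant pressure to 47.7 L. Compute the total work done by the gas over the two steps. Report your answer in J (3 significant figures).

Step 1 (isochoric): W = 0 (constant volume).
After step 1: P = 171.4 kPa (V unchanged).
Step 2 (isobaric): W = PΔV = (171.4 kPa)(47.7 − 21.1 L) = 4561 J.
W_total = 0 + 4561 = 4561 J.

W_total ≈ 4560 J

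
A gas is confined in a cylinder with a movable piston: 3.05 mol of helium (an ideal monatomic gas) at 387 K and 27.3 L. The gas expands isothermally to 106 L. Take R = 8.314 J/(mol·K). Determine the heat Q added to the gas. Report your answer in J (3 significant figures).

Q ≈ 13300 J

Isothermal ⇒ ΔU = 0, so Q = W = nRT ln(V₂/V₁).
Q = (3.05)(8.314)(387) ln(106/27.3) = 9813 × 1.357 = 13312 J.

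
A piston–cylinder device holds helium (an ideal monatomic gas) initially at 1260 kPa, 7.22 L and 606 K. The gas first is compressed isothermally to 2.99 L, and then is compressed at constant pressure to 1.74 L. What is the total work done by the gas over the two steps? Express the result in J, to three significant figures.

W_total ≈ -11800 J

Step 1 (isothermal): W = P₁V₁ ln(V₂/V₁) = (9097) ln(2.99/7.22) = -8020 J.
After step 1: P = 3043 kPa, V = 2.99 L, T = 606 K.
Step 2 (isobaric): W = PΔV = (3043 kPa)(1.74 − 2.99 L) = -3803 J.
W_total = -8020 − 3803 = -11823 J.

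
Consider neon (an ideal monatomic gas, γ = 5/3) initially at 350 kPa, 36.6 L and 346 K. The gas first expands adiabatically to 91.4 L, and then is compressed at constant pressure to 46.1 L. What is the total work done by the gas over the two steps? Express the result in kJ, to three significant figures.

Step 1 (adiabatic): W = (P₁V₁ − P₂V₂)/(γ−1) = (12810 − 6959)/0.667 = 8776 J.
After step 1: P = 76.14 kPa, V = 91.4 L, T = 188 K.
Step 2 (isobaric): W = PΔV = (76.14 kPa)(46.1 − 91.4 L) = -3449 J.
W_total = 8776 − 3449 = 5327 J.

W_total ≈ 5.33 kJ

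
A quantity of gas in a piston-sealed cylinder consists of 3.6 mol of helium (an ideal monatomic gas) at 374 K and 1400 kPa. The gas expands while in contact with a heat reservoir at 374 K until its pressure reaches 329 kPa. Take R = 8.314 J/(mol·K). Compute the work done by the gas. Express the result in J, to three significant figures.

Isothermal process: W = nRT ln(V₂/V₁) = nRT ln(P₁/P₂).
W = (3.6)(8.314)(374) × ln(1400/329)
  = 11194 × ln(4.255) = 11194 × 1.448
W_by_gas = 16211 J.

W ≈ 16200 J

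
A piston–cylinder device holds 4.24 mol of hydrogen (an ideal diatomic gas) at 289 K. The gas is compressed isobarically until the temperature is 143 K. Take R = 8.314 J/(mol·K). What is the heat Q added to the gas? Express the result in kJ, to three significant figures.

Q ≈ -18.0 kJ

Isobaric: W = nRΔT = (4.24)(8.314)(-146) = -5147 J.
ΔU = nCᵥΔT with Cᵥ = 5R/2: ΔU = (4.24)(20.79)(-146) = -12867 J.
Q = ΔU + W = -12867 − 5147 = -18013 J.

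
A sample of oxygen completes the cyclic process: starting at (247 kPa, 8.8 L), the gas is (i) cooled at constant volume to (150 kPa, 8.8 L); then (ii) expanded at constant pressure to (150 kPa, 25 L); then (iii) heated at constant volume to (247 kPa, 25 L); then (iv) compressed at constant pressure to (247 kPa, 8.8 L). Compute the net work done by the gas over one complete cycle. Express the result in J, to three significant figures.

W_net ≈ -1570 J

Constant-volume legs do no work.
W(ii) = (150)(25 − 8.8) = 2430 J; W(iv) = (247)(8.8 − 25) = -4001 J.
W_net = 2430 − 4001 = -1571 J (the counter-clockwise enclosed area).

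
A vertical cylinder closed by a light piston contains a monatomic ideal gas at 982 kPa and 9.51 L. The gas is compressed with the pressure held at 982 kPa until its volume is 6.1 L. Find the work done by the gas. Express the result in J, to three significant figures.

W ≈ -3350 J

Isobaric: W = P ΔV.
W = (982 kPa)(6.1 − 9.51 L) = (982)(-3.41) = -3349 J.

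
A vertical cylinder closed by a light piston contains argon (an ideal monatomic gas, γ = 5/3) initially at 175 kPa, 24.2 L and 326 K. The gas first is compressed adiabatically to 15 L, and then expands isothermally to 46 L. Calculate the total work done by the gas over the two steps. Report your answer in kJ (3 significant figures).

Step 1 (adiabatic): W = (P₁V₁ − P₂V₂)/(γ−1) = (4235 − 5826)/0.667 = -2386 J.
After step 1: P = 388.4 kPa, V = 15 L, T = 448.4 K.
Step 2 (isothermal): W = P₁V₁ ln(V₂/V₁) = (5826) ln(46/15) = 6528 J.
W_total = -2386 + 6528 = 4142 J.

W_total ≈ 4.14 kJ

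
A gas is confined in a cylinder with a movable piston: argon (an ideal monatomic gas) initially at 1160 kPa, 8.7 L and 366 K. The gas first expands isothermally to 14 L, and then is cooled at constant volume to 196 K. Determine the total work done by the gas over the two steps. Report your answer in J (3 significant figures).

W_total ≈ 4800 J

Step 1 (isothermal): W = P₁V₁ ln(V₂/V₁) = (10092) ln(14/8.7) = 4801 J.
Step 2 (isochoric): W = 0 (constant volume).
W_total = 4801 + 0 = 4801 J.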